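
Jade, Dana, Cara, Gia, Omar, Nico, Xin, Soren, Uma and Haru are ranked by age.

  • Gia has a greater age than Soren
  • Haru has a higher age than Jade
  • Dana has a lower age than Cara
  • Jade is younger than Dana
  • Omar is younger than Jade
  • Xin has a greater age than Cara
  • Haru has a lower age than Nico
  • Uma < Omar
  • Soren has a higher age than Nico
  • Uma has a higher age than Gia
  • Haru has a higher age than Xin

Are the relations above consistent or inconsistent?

Chaining the given relations yields Gia < Uma < Omar < Jade < Dana < Cara < Xin < Haru < Nico < Soren, so Gia < Soren. But one relation states Soren < Gia. These cannot both hold.

inconsistent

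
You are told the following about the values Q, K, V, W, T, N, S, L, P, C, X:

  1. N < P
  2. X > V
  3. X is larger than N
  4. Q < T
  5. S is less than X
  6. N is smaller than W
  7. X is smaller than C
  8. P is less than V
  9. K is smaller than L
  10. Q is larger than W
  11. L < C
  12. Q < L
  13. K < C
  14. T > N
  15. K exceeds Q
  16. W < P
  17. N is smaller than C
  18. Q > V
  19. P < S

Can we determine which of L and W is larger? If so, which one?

L

W < P and P < V give W < V.
Then V < Q extends the chain to Q.
Then Q < K extends the chain to K.
Then K < L extends the chain to L.
So L is larger.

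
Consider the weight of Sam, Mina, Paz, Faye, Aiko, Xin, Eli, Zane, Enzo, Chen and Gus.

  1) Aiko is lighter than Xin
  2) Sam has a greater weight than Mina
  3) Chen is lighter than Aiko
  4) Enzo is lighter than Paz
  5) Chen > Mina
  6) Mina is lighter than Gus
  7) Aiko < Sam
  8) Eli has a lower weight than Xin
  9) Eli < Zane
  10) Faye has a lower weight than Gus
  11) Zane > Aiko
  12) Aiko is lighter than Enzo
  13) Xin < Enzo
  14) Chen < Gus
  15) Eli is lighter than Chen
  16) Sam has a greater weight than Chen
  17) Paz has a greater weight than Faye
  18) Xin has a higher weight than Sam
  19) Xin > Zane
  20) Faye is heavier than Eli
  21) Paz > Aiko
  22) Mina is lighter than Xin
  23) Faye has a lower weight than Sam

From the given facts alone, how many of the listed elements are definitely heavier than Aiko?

5

From Aiko the given relations immediately reach Sam, Zane, Xin, Enzo, Paz.
Nothing else is reachable above Aiko; 5 in all.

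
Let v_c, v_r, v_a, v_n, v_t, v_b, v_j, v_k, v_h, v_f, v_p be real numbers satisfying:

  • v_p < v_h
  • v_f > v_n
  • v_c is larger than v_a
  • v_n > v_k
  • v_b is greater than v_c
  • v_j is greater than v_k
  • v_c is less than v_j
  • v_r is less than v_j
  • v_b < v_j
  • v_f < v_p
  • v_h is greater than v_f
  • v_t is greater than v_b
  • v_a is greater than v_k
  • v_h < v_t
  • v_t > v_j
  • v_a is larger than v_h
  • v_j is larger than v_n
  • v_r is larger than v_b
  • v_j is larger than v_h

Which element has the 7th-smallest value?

The consecutive relations fix a unique order: v_k < v_n < v_f < v_p < v_h < v_a < v_c < v_b < v_r < v_j < v_t.
Counting 7 from the smallest end gives v_c.

v_c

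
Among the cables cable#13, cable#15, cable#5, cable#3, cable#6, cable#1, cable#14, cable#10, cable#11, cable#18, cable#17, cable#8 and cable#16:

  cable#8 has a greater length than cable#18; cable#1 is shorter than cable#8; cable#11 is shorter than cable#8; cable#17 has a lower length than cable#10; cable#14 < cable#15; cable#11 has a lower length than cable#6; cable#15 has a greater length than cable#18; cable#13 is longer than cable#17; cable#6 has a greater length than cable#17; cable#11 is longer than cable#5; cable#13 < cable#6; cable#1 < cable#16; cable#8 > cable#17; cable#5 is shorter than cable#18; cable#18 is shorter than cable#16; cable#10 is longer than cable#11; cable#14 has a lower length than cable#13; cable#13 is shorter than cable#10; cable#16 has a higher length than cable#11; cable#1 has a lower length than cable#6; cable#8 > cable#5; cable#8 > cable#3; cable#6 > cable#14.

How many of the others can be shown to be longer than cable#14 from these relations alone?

4

The elements the relations force above cable#14 are cable#13, cable#15, cable#10, cable#6 — no chain reaches any other.
That is 4.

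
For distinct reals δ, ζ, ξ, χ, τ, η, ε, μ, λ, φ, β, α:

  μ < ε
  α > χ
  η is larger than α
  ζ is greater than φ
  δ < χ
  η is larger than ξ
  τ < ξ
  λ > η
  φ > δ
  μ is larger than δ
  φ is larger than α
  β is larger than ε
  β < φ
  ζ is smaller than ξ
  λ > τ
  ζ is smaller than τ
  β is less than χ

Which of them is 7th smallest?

The consecutive relations fix a unique order: δ < μ < ε < β < χ < α < φ < ζ < τ < ξ < η < λ.
The 7th smallest is φ.

φ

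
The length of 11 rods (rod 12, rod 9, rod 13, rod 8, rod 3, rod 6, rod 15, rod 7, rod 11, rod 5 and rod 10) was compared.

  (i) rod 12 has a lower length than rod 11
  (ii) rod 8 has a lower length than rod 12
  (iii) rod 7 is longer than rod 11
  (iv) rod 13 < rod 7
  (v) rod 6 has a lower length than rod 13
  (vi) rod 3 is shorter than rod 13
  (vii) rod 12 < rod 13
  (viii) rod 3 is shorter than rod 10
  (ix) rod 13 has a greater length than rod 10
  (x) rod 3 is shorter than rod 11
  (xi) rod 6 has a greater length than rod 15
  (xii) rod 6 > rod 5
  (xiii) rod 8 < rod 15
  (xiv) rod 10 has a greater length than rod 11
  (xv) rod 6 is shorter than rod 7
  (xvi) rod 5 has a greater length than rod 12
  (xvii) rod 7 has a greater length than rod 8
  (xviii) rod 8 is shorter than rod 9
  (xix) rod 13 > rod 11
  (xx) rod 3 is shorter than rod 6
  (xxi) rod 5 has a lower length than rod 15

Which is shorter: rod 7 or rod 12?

rod 12

rod 12 < rod 5 and rod 5 < rod 15 give rod 12 < rod 15.
With rod 15 < rod 6: rod 12 < rod 5 < rod 15 < rod 6.
With rod 6 < rod 13: rod 12 < rod 5 < rod 15 < rod 6 < rod 13.
Then rod 13 < rod 7 extends the chain to rod 7.
So rod 12 < rod 7; rod 12 is the shorter of the two.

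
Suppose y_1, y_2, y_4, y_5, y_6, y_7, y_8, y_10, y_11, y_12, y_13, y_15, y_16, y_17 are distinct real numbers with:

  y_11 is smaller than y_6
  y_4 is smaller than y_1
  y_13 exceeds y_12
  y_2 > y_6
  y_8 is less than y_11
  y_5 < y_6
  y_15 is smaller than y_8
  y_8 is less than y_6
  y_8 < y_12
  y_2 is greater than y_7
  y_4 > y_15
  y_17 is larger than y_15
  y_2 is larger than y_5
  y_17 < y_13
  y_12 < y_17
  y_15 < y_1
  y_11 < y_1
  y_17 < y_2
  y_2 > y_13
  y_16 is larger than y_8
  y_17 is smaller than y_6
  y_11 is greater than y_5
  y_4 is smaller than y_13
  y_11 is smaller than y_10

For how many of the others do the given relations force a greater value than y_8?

The elements the relations force above y_8 are y_12, y_11, y_10, y_17, y_13, y_6, y_2, y_1, y_16 — no chain reaches any other.
That is 9.

9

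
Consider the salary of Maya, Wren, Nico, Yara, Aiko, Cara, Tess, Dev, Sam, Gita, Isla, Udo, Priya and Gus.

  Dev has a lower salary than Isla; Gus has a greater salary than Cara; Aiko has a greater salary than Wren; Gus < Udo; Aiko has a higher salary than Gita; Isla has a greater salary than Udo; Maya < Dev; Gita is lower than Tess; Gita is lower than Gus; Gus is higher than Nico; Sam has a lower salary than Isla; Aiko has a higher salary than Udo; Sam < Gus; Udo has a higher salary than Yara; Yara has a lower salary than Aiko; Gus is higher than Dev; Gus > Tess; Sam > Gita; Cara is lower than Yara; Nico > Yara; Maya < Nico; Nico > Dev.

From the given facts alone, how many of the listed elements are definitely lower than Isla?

10

The elements the relations force below Isla are Gita, Tess, Maya, Cara, Dev, Yara, Sam, Nico, Gus, Udo — no chain reaches any other.
That is 10.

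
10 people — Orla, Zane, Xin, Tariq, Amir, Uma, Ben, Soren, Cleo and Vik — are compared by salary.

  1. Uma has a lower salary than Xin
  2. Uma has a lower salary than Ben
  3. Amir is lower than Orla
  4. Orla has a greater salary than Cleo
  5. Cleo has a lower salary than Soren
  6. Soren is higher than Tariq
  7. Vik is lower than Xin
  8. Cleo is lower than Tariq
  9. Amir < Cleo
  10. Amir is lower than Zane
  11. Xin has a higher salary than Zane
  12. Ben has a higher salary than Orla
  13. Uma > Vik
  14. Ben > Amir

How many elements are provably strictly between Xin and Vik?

The relations place Vik below Xin. An element lies strictly between them when it is forced above Vik and also forced below Xin.
Above Vik: {Uma, Ben}. Below Xin: {Uma, Amir, Zane}.
Intersection: {Uma} — 1.

1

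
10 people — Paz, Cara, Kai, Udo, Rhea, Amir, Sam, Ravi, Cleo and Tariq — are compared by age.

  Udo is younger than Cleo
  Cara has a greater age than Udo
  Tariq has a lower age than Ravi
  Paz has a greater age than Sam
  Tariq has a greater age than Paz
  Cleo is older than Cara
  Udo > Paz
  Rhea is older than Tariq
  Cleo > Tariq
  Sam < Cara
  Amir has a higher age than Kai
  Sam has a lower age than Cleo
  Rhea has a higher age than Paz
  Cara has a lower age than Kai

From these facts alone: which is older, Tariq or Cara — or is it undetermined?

Following every chain through Tariq: above Tariq we get Rhea, Ravi, Cleo; below Tariq we get Sam, Paz.
Cara is not reached, and no chain runs the other way from Cara to Tariq.
So the given relations leave the order of Tariq and Cara undetermined.

undetermined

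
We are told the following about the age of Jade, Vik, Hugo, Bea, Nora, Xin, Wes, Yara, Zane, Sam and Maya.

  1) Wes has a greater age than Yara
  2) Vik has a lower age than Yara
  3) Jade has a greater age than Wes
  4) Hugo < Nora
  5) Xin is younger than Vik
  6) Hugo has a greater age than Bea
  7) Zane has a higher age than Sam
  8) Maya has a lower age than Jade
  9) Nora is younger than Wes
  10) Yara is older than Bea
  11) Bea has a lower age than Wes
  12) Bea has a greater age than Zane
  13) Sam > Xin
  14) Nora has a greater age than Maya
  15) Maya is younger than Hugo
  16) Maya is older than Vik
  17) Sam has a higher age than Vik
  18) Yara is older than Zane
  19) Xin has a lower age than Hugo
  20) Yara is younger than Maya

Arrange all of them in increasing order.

Nothing is placed below Xin, so it is least; from there Xin < Vik; Vik < Sam; Sam < Zane; Zane < Bea; Bea < Yara; Yara < Maya; Maya < Hugo; Hugo < Nora; Nora < Wes; Wes < Jade, each given directly.

Xin < Vik < Sam < Zane < Bea < Yara < Maya < Hugo < Nora < Wes < Jade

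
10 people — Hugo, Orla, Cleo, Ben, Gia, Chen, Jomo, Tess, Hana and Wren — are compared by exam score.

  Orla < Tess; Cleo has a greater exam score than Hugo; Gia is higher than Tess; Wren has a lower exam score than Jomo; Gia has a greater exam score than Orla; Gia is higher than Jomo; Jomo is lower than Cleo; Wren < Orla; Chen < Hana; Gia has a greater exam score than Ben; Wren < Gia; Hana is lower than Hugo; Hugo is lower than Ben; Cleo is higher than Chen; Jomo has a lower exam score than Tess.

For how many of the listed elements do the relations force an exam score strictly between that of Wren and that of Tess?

Chaining upward from Wren reaches: Jomo, Orla, Cleo, Gia.
Chaining downward from Tess reaches: Jomo, Orla.
Strictly between Wren and Tess are those in both lists: Jomo, Orla — 2 elements.

2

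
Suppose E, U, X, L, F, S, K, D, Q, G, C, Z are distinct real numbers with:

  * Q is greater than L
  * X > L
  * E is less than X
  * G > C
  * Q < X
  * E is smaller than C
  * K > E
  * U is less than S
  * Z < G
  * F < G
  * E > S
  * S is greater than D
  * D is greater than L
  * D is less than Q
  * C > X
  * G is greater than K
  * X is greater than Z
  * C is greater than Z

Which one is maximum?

L is not greatest since L < X; U is not greatest since U < S; D is not greatest since D < S; S is not greatest since S < E; F is not greatest since F < G; Q is not greatest since Q < X; E is not greatest since E < K; Z is not greatest since Z < C; K is not greatest since K < G; X is not greatest since X < C; C is not greatest since C < G.
Only G has nothing above it, so G is the maximum.

G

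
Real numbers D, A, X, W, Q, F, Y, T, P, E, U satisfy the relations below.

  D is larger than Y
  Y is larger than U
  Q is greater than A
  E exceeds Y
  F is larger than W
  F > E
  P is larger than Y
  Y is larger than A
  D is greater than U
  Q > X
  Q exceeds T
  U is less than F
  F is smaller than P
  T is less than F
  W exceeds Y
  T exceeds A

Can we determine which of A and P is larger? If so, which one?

A < Y and Y < E give A < E.
With E < F: A < Y < E < F.
With F < P: A < Y < E < F < P.
So P is larger.

P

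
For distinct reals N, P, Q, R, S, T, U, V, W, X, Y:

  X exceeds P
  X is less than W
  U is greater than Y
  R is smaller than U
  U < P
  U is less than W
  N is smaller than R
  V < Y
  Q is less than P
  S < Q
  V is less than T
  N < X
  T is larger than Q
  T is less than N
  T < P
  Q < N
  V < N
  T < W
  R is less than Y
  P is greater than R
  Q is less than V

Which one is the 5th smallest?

The consecutive relations fix a unique order: S < Q < V < T < N < R < Y < U < P < X < W.
Counting 5 from the smallest end gives N.

N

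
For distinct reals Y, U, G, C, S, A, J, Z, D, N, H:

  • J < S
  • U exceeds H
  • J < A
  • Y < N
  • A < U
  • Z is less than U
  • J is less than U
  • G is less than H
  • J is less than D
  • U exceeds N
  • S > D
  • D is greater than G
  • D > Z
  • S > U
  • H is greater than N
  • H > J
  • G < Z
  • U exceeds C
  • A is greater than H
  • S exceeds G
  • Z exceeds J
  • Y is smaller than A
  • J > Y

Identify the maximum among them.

S

Chaining downward from S: directly below it, G, J, U, D; then Y, C, N, H, Z, A.
That covers every other element, and nothing is given above S, so S is the maximum.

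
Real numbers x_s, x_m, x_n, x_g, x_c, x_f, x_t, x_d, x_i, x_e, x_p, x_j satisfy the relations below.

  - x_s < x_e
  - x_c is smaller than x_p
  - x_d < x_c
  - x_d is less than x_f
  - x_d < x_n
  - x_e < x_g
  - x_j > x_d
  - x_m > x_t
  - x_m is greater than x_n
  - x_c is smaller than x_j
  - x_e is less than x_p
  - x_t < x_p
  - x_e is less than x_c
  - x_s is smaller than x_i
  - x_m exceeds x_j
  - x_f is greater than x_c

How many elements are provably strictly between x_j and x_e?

The relations place x_e below x_j. An element lies strictly between them when it is forced above x_e and also forced below x_j.
Above x_e: {x_c, x_f, x_g, x_m, x_p}. Below x_j: {x_s, x_d, x_c}.
Intersection: {x_c} — 1.

1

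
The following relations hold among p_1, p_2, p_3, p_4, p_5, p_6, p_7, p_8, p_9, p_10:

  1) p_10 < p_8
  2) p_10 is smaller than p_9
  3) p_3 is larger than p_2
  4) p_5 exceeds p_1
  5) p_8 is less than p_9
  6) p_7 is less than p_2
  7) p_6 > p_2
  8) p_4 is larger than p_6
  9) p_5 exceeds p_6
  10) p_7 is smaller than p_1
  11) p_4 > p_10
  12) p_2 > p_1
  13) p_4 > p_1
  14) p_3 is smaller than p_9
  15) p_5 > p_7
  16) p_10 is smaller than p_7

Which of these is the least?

Chaining upward from p_10: directly above it, p_7, p_8, p_4, p_9; then p_1, p_2, p_5; then p_3, p_6.
That covers every other element, and nothing is given below p_10, so p_10 is the least.

p_10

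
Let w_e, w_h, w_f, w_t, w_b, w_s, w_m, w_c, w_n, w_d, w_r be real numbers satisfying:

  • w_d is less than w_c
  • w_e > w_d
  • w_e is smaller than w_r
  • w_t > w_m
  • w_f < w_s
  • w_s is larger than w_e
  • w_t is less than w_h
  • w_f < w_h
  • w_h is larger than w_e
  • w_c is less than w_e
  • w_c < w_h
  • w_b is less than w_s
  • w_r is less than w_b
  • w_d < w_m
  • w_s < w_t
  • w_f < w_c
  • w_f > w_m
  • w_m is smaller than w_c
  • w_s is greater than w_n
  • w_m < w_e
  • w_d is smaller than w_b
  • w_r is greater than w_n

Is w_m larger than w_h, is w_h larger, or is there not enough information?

The relevant relations are w_m < w_f; w_f < w_c; w_c < w_e; w_e < w_r; w_r < w_b; w_b < w_s; w_s < w_t; w_t < w_h.
Together: w_m < w_f < w_c < w_e < w_r < w_b < w_s < w_t < w_h.
So w_h is larger.

w_h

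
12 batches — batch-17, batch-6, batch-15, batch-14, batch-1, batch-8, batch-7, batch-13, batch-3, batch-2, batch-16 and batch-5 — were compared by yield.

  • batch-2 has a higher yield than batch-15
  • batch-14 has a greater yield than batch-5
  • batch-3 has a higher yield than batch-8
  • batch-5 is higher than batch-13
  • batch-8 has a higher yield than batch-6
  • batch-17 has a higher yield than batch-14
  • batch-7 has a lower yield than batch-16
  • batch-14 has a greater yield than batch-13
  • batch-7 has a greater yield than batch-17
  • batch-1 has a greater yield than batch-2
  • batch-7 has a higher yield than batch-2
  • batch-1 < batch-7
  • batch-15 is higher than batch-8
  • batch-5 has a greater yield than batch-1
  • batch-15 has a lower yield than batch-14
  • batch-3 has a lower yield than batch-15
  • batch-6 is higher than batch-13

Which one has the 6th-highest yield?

The consecutive relations fix a unique order: batch-13 < batch-6 < batch-8 < batch-3 < batch-15 < batch-2 < batch-1 < batch-5 < batch-14 < batch-17 < batch-7 < batch-16.
The 6th largest is batch-1.

batch-1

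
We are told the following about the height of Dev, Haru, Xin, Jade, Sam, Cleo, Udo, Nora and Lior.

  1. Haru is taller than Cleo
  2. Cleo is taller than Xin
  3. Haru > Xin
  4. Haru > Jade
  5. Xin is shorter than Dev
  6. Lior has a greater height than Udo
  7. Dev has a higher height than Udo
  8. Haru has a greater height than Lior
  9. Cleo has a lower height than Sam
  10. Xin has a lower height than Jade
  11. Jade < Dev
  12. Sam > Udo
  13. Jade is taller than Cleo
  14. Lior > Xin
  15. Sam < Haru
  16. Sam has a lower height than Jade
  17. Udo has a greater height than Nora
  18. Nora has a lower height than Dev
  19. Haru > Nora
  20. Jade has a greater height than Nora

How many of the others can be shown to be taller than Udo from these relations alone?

Directly above Udo: Lior, Sam, Dev.
One step further: Jade, Haru (5 so far).
Nothing else is reachable above Udo; 5 in all.

5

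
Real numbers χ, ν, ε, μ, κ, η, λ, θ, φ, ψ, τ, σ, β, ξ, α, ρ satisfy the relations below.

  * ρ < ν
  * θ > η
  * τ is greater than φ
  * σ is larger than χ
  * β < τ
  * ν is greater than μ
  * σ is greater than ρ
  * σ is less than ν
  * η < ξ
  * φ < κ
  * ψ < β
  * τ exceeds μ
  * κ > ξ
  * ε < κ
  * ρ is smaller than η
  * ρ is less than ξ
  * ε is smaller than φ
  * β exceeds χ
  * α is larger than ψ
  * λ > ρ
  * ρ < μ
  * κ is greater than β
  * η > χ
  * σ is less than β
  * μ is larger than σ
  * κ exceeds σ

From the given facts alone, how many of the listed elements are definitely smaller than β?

4

From β the given relations immediately reach ψ, χ, σ.
From those, ρ — 4 in total.
Nothing else is reachable below β; 4 in all.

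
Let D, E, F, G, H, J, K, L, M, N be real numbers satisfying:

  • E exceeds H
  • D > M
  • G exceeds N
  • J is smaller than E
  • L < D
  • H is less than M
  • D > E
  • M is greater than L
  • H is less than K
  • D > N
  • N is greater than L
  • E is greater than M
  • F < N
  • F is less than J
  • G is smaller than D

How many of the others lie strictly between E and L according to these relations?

1

Chaining upward from L reaches: N, G, M, D.
Chaining downward from E reaches: F, H, J, M.
Strictly between L and E are those in both lists: M — 1 element.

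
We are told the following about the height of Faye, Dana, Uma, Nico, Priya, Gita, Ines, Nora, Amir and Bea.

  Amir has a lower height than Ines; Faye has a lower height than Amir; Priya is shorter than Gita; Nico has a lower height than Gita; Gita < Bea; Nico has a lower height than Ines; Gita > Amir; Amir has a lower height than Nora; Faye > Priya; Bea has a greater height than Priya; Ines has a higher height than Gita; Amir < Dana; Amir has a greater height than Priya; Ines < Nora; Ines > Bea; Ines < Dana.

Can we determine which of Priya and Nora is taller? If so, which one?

Nora

Priya < Faye < Amir < Gita < Bea < Ines < Nora, by transitivity through Faye, Amir, Gita, Bea, Ines.
So Nora is taller.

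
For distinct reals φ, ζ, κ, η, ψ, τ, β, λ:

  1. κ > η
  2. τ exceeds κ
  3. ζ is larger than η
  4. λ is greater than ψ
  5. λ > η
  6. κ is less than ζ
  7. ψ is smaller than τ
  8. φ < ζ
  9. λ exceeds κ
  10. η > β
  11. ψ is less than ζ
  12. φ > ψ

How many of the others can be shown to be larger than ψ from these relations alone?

Directly above ψ: τ, φ, λ, ζ.
No other element is forced above ψ by the given relations, so the count is 4.

4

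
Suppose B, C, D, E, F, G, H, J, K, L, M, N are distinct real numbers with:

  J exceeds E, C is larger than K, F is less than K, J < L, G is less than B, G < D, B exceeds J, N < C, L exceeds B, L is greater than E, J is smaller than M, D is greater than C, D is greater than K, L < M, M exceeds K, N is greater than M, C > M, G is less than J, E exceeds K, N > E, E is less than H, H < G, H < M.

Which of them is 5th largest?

Piecing the relations together gives one ordering: F < K < E < H < G < J < B < L < M < N < C < D.
Counting 5 from the largest end gives L.

L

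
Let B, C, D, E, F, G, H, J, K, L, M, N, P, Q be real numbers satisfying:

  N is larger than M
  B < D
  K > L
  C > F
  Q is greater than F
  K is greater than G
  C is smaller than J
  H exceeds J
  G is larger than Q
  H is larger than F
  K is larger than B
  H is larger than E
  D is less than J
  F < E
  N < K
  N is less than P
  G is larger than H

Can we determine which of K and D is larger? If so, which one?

The relevant relations are D < J; J < H; H < G; G < K.
Together: D < J < H < G < K.
So K is larger.

K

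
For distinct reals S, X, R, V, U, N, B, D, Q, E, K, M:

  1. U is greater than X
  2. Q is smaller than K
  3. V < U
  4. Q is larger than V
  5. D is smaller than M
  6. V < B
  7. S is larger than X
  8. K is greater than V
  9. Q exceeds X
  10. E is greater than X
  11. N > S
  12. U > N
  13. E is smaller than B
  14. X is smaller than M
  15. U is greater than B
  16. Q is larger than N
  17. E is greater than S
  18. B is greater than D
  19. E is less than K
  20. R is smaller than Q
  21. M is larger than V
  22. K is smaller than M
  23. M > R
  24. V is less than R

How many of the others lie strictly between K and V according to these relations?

The relations place V below K. An element lies strictly between them when it is forced above V and also forced below K.
Above V: {R, B, Q, U, M}. Below K: {X, S, E, N, R, Q}.
Intersection: {R, Q} — 2.

2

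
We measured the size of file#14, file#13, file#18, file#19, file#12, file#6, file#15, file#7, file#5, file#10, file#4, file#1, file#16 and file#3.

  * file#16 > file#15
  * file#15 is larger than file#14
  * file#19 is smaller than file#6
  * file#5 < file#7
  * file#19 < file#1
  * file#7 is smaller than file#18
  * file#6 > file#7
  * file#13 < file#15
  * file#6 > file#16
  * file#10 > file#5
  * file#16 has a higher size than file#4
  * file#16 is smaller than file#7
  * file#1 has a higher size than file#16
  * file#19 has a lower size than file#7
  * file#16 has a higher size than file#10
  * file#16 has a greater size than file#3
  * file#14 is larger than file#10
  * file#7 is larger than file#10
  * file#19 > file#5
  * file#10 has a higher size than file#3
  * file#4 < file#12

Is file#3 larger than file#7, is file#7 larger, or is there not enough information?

file#3 < file#10 and file#10 < file#14 give file#3 < file#14.
Then file#14 < file#15 extends the chain to file#15.
With file#15 < file#16: file#3 < file#10 < file#14 < file#15 < file#16.
Then file#16 < file#7 extends the chain to file#7.
So file#7 is larger.

file#7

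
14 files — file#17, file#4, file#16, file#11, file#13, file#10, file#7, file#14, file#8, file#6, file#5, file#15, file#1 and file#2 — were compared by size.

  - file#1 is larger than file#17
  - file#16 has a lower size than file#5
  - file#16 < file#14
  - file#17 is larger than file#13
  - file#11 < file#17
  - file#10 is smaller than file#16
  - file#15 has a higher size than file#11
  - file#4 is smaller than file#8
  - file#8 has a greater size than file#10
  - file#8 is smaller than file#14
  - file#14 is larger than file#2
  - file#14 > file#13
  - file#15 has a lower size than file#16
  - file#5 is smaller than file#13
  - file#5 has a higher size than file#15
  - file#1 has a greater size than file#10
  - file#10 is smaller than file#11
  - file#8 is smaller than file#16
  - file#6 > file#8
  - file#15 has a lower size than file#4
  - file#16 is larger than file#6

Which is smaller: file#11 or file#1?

file#11

The relevant relations are file#11 < file#15; file#15 < file#4; file#4 < file#8; file#8 < file#6; file#6 < file#16; file#16 < file#5; file#5 < file#13; file#13 < file#17; file#17 < file#1.
Chaining these gives file#11 < file#15 < file#4 < file#8 < file#6 < file#16 < file#5 < file#13 < file#17 < file#1.
So file#11 < file#1; file#11 is the smaller of the two.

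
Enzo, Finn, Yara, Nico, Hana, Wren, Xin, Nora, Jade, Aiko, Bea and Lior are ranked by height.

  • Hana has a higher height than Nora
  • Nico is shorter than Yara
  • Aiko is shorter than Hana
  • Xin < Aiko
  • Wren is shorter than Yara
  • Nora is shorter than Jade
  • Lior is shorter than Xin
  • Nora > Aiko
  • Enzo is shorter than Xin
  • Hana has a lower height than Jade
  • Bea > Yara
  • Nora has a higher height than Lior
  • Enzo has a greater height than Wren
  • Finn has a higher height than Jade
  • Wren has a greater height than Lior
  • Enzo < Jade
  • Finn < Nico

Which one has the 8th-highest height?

The consecutive relations fix a unique order: Lior < Wren < Enzo < Xin < Aiko < Nora < Hana < Jade < Finn < Nico < Yara < Bea.
Counting 8 from the largest end gives Aiko.

Aiko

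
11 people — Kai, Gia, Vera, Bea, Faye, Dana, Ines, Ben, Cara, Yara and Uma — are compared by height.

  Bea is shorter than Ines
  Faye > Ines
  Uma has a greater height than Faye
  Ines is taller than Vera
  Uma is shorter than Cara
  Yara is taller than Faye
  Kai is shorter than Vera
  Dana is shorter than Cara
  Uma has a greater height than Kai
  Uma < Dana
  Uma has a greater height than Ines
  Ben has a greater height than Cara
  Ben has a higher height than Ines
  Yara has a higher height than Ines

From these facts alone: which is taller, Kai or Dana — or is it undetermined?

Link the given pairs in sequence: Kai < Vera; Vera < Ines; Ines < Faye; Faye < Uma; Uma < Dana.
Together: Kai < Vera < Ines < Faye < Uma < Dana.
So Dana is taller.

Dana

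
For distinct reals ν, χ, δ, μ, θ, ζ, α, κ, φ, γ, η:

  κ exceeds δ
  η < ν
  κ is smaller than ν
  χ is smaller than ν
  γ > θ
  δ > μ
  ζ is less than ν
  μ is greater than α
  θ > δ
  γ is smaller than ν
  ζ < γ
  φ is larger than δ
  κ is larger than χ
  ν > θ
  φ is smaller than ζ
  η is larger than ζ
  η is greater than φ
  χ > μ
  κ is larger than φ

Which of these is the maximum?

Chaining downward from ν: directly below it, χ, ζ, κ, θ, η, γ; then μ, δ, φ; then α.
That covers every other element, and nothing is given above ν, so ν is the maximum.

ν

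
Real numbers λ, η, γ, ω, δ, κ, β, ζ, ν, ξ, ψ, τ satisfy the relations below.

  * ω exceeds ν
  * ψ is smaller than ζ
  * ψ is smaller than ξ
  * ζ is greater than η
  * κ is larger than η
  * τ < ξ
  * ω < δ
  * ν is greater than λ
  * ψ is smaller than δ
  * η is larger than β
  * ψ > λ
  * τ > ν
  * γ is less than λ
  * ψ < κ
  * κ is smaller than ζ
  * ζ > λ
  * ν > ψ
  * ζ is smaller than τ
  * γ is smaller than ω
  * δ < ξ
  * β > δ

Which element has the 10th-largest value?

ψ

Chaining the given pairs: γ < λ < ψ < ν < ω < δ < β < η < κ < ζ < τ < ξ.
Counting 10 from the largest end gives ψ.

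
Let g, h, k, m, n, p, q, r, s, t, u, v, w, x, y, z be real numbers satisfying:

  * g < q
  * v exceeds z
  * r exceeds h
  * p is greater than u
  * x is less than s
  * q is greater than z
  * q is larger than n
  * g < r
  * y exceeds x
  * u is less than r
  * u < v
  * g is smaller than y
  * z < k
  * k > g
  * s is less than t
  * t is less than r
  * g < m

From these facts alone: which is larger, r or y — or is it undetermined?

Following every chain through y: below y we get g, x.
r is not reached, and no chain runs the other way from r to y.
So the given relations leave the order of y and r undetermined.

undetermined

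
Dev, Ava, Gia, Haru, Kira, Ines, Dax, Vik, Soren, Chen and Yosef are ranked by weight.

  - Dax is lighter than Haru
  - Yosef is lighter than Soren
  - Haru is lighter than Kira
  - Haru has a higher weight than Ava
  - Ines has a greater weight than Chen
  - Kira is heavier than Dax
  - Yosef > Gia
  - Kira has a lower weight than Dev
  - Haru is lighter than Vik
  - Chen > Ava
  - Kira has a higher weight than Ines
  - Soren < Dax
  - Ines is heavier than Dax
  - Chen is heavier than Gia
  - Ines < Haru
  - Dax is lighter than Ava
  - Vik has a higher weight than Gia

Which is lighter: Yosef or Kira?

Yosef

Yosef < Soren and Soren < Dax give Yosef < Dax.
Then Dax < Ava extends the chain to Ava.
Then Ava < Chen extends the chain to Chen.
Then Chen < Ines extends the chain to Ines.
Then Ines < Haru extends the chain to Haru.
Then Haru < Kira extends the chain to Kira.
So Yosef < Kira; Yosef is the lighter of the two.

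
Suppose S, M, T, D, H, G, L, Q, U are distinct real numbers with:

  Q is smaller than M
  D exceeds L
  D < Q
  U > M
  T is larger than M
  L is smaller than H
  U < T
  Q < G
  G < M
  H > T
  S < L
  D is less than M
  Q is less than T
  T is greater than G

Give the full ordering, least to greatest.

The consecutive links are each given: S < L; L < D; D < Q; Q < G; G < M; M < U; U < T; T < H.

S < L < D < Q < G < M < U < T < H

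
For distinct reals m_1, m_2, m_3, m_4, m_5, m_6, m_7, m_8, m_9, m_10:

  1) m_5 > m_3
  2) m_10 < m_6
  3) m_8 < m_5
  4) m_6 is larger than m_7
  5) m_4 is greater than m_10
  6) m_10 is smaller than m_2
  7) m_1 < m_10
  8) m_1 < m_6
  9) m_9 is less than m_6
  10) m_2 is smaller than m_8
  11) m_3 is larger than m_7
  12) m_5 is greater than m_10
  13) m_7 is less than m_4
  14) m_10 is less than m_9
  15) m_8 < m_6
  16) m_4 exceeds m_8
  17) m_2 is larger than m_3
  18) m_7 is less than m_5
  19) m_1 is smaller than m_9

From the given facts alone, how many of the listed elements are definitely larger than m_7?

6

The elements the relations force above m_7 are m_3, m_2, m_8, m_4, m_5, m_6 — no chain reaches any other.
That is 6.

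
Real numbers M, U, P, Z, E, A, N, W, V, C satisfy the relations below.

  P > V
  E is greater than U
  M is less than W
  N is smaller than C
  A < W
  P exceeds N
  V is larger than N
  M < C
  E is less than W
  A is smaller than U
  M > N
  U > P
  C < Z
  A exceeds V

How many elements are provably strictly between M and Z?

1

The relations place M below Z. An element lies strictly between them when it is forced above M and also forced below Z.
Above M: {C, W}. Below Z: {N, C}.
Intersection: {C} — 1.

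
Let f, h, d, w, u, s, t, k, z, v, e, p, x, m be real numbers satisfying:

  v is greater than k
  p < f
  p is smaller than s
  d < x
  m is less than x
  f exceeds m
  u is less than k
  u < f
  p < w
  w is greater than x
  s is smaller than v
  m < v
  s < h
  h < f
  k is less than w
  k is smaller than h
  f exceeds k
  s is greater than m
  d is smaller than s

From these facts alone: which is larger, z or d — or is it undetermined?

Following every chain through d: above d we get s, x, h, f, w, v.
z is not reached, and no chain runs the other way from z to d.
So the given relations leave the order of d and z undetermined.

undetermined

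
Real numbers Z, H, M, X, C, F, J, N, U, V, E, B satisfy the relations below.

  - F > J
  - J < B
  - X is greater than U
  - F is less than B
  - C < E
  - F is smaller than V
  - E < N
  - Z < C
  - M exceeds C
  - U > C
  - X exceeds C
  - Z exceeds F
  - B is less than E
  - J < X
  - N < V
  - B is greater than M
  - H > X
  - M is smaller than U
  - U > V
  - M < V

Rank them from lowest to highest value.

J < F < Z < C < M < B < E < N < V < U < X < H

Each adjacent pair is fixed by a given relation: J < F; F < Z; Z < C; C < M; M < B; B < E; E < N; N < V; V < U; U < X; X < H. Chaining them end to end gives the full order.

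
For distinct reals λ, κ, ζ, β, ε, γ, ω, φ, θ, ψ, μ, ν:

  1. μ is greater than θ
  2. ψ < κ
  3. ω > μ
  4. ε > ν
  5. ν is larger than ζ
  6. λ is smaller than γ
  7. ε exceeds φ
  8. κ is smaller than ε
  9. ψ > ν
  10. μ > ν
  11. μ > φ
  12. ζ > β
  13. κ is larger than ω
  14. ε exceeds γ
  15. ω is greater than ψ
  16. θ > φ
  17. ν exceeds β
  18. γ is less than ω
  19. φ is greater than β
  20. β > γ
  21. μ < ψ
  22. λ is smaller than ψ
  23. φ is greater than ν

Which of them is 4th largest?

Chaining the given pairs: λ < γ < β < ζ < ν < φ < θ < μ < ψ < ω < κ < ε.
The 4th largest is ψ.

ψ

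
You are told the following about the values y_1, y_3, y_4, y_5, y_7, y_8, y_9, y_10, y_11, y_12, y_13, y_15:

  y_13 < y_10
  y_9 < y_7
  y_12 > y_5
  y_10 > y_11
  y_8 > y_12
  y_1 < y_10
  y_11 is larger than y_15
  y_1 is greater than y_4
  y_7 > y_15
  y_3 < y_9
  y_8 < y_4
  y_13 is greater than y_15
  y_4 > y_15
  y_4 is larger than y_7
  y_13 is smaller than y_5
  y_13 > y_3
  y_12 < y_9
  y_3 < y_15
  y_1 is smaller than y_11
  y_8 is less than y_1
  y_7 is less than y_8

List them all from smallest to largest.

The consecutive links are each given: y_3 < y_15; y_15 < y_13; y_13 < y_5; y_5 < y_12; y_12 < y_9; y_9 < y_7; y_7 < y_8; y_8 < y_4; y_4 < y_1; y_1 < y_11; y_11 < y_10.

y_3 < y_15 < y_13 < y_5 < y_12 < y_9 < y_7 < y_8 < y_4 < y_1 < y_11 < y_10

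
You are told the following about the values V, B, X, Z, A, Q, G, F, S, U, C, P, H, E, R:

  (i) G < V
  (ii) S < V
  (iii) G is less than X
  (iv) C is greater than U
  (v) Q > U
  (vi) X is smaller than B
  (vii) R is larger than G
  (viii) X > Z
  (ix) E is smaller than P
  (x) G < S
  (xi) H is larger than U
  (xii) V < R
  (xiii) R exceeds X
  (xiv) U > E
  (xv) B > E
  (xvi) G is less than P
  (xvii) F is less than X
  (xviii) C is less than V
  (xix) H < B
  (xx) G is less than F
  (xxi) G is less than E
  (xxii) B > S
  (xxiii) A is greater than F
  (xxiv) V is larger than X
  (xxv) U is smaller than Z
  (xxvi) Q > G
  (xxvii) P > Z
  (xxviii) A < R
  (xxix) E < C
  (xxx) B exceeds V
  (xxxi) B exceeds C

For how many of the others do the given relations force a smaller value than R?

10

The elements the relations force below R are G, E, U, Z, C, F, S, X, A, V — no chain reaches any other.
That is 10.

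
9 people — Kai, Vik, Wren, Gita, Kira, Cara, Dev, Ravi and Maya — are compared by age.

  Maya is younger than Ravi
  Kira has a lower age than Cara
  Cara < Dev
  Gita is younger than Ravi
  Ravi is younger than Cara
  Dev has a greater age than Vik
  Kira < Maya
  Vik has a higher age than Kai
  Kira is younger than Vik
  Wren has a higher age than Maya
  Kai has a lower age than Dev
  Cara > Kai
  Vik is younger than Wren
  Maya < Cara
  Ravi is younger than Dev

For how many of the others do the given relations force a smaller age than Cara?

5

From Cara the given relations immediately reach Kira, Kai, Maya, Ravi.
From those, Gita — 5 in total.
No other element is forced below Cara by the given relations, so the count is 5.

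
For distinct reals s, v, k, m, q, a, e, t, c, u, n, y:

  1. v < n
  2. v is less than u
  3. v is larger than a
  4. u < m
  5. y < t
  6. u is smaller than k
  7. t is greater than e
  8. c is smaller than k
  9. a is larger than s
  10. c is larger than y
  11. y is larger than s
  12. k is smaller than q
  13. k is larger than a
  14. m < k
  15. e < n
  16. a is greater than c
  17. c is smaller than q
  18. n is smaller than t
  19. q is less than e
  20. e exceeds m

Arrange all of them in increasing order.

s < y < c < a < v < u < m < k < q < e < n < t

The consecutive links are each given: s < y; y < c; c < a; a < v; v < u; u < m; m < k; k < q; q < e; e < n; n < t.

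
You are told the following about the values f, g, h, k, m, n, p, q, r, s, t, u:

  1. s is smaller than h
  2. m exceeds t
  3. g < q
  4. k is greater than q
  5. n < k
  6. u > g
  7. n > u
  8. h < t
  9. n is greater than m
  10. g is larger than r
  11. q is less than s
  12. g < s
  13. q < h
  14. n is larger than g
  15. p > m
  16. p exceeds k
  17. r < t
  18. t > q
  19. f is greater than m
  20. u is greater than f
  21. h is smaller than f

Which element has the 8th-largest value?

The consecutive relations fix a unique order: r < g < q < s < h < t < m < f < u < n < k < p.
The 8th largest is h.

h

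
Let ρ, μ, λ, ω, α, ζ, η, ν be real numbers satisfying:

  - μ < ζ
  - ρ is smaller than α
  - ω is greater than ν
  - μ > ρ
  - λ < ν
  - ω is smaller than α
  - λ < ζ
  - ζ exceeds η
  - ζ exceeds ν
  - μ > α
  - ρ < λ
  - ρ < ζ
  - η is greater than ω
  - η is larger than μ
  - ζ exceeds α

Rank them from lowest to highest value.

Each adjacent pair is fixed by a given relation: ρ < λ; λ < ν; ν < ω; ω < α; α < μ; μ < η; η < ζ. Chaining them end to end gives the full order.

ρ < λ < ν < ω < α < μ < η < ζ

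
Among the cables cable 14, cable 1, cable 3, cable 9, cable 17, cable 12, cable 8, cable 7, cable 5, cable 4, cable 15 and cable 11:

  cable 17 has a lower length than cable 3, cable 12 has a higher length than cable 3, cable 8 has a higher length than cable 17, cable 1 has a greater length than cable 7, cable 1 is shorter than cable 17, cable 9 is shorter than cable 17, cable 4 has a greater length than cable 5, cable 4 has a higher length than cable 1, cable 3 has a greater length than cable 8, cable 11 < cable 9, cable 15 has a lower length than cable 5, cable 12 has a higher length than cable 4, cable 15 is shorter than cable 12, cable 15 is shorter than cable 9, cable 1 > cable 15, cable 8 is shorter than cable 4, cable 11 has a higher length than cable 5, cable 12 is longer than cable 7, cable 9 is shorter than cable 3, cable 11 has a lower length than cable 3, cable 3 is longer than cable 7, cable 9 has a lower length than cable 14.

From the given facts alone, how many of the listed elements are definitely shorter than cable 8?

From cable 8 the given relations immediately reach cable 17.
From those, cable 9, cable 1 — 3 in total.
From those, cable 15, cable 7, cable 11 — 6 in total.
From those, cable 5 — 7 in total.
Nothing else is reachable below cable 8; 7 in all.

7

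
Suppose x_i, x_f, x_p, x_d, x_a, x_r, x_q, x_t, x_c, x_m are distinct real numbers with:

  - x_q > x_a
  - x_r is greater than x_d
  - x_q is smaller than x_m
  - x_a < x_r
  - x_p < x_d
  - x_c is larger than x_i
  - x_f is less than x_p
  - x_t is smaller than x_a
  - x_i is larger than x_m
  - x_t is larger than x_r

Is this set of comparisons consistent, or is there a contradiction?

We have x_a < x_r stated directly, yet also x_r < x_t < x_a by chaining the others — so x_r < x_a. Contradiction.

inconsistent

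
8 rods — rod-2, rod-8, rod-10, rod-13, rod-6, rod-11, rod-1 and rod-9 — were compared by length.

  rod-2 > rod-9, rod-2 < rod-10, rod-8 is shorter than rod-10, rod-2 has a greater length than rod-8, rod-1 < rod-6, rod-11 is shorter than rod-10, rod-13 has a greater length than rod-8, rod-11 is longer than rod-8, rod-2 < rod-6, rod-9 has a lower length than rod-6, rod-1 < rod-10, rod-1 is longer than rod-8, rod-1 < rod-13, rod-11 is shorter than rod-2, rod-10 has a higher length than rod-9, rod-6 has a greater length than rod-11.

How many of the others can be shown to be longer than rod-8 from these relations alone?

6

From rod-8 the given relations immediately reach rod-11, rod-2, rod-1, rod-13, rod-10.
From those, rod-6 — 6 in total.
No other element is forced above rod-8 by the given relations, so the count is 6.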